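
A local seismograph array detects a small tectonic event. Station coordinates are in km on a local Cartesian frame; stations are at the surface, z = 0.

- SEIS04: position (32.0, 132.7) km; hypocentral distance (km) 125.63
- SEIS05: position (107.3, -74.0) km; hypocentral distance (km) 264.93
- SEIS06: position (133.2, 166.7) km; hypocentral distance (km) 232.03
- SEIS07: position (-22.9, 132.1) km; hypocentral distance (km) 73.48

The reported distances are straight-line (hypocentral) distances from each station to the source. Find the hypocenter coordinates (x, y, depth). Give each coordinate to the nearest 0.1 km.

(-89.7, 102.9, 9.2)

Each station gives a sphere (x−x_i)² + (y−y_i)² + z² = d_i² (stations at z=0).
Subtracting the SEIS04 sphere from SEIS05 and SEIS06: z² cancels, leaving linear equations in x and y:
150.6 x − 413.4 y = -56049.01
202.4 x + 68.0 y = -11157.18
Solving: x ≈ -89.697, y ≈ 102.904 km (keep extra digits for the depth step; rounded: -89.7, 102.9).
Then from the SEIS04 sphere: z² = 125.63² − (x − 32.0)² − (y − 132.7)² with x = -89.697, y = 102.904, so z ≈ 9.216 ≈ 9.2 km.
Check against SEIS07 (with the unrounded solution): distance 73.48 ≈ 73.48 km. ✓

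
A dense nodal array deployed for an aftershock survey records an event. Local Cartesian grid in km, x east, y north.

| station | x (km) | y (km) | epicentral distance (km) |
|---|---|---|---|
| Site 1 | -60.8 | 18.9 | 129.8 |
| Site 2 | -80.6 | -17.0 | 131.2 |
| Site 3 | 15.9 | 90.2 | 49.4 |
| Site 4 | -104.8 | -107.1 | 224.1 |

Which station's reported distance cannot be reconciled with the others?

Solve using three stations at a time. Using Site 2, Site 3, Site 4 (subtract circle equations pairwise → linear system) gives (x, y) ≈ (-31.4, 104.7).
Distances from that point to each station vs reported:
  Site 1: calculated 90.7 vs reported 129.8 → residual 39.1 km
  Site 2: calculated 131.2 vs reported 131.2 → residual 0.0 km
  Site 3: calculated 49.5 vs reported 49.4 → residual 0.1 km
  Site 4: calculated 224.1 vs reported 224.1 → residual 0.0 km
Site 2, Site 3, Site 4 are mutually consistent (residuals ≈ 0); Site 1 is off by 39.1 km.

Site 1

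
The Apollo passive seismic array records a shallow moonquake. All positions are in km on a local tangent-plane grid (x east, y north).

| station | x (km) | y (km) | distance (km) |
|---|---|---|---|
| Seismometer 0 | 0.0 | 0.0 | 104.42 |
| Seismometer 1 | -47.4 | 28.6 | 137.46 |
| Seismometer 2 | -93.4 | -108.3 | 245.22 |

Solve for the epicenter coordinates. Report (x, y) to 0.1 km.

Circle about each station: x² + y² = 104.42²; (x + 47.4)² + (y − 28.6)² = 137.46²; (x + 93.4)² + (y + 108.3)² = 245.22².
Subtracting the Seismometer 0 equation from the Seismometer 1 and Seismometer 2 equations removes the quadratic terms:
-94.8 x + 57.2 y = -4927.00
-186.8 x − 216.6 y = -28776.86
Solving the 2×2 system: x ≈ 86.9, y ≈ 57.9 km.
Check against Seismometer 0 (with the unrounded x, y): √(x²+y²) = 104.43 ≈ 104.42 km. ✓

86.9 km east, 57.9 km north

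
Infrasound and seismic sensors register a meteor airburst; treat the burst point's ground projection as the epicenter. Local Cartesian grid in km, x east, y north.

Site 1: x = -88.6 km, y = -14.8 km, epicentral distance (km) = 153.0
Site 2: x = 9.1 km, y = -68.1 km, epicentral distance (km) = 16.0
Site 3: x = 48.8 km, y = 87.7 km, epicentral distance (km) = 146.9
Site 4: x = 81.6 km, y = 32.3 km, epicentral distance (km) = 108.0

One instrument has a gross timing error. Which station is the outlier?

Solve using three stations at a time. Using Site 2, Site 3, Site 4 (subtract circle equations pairwise → linear system) gives (x, y) ≈ (19.9, -56.3).
Distances from that point to each station vs reported:
  Site 1: calculated 116.2 vs reported 153.0 → residual 36.8 km
  Site 2: calculated 16.0 vs reported 16.0 → residual 0.0 km
  Site 3: calculated 146.9 vs reported 146.9 → residual 0.0 km
  Site 4: calculated 108.0 vs reported 108.0 → residual 0.0 km
Site 2, Site 3, Site 4 are mutually consistent (residuals ≈ 0); Site 1 is off by 36.8 km.

Site 1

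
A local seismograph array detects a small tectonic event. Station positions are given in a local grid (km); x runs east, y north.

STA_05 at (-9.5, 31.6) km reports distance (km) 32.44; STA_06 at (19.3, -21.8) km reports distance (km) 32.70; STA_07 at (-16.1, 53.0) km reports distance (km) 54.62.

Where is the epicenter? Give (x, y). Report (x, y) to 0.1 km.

Circle about each station: (x + 9.5)² + (y − 31.6)² = 32.44²; (x − 19.3)² + (y + 21.8)² = 32.70²; (x + 16.1)² + (y − 53.0)² = 54.62².
Subtracting the STA_05 equation from the STA_06 and STA_07 equations removes the quadratic terms:
57.6 x − 106.8 y = -258.02
-13.2 x + 42.8 y = 48.41
Solving the 2×2 system: x ≈ -5.6, y ≈ -0.6 km.

x ≈ -5.6 km, y ≈ -0.6 km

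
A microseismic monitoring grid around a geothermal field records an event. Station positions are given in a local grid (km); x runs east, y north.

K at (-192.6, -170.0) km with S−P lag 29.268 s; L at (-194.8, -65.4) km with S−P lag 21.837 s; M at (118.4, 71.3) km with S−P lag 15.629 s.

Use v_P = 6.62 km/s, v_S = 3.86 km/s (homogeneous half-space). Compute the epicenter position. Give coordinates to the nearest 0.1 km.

Distance from S−P lag: d = Δt · v_P v_S / (v_P − v_S) = Δt · (6.62·3.86)/(6.62−3.86) ≈ 9.2584·Δt.
So d_K = 270.98, d_L = 202.18, d_M = 144.70 km.
Circle about each station: (x + 192.6)² + (y + 170.0)² = 270.98²; (x + 194.8)² + (y + 65.4)² = 202.18²; (x − 118.4)² + (y − 71.3)² = 144.70².
Subtracting pairs of circle equations eliminates x²+y² and gives linear equations (the radical axes):
-4.4 x + 209.2 y = 8782.85
622.0 x + 482.6 y = 5599.56
Solving the 2×2 system: x ≈ -23.2, y ≈ 41.5 km.
Check against K (with the unrounded x, y): √((x + 192.6)²+(y + 170.0)²) = 270.98 ≈ 270.98 km. ✓

-23.2 km east, 41.5 km north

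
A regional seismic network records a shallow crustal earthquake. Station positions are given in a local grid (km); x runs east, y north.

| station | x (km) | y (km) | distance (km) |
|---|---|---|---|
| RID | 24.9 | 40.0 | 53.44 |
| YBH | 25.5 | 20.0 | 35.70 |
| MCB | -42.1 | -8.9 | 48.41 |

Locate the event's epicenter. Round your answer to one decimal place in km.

x ≈ 6.3 km, y ≈ -10.1 km

Circle about each station: (x − 24.9)² + (y − 40.0)² = 53.44²; (x − 25.5)² + (y − 20.0)² = 35.70²; (x + 42.1)² + (y + 8.9)² = 48.41².
Subtracting the RID equation from the YBH and MCB equations removes the quadratic terms:
1.2 x − 40.0 y = 411.58
-134.0 x − 97.8 y = 143.92
Solving the 2×2 system: x ≈ 6.3, y ≈ -10.1 km.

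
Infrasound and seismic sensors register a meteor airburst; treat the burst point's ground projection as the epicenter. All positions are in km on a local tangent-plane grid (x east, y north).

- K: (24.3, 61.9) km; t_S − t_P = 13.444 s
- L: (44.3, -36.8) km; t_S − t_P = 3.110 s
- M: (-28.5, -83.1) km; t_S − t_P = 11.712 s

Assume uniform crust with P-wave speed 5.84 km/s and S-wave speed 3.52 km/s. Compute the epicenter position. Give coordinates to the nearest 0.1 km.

x ≈ 69.3 km, y ≈ -48.4 km

Distance from S−P lag: d = Δt · v_P v_S / (v_P − v_S) = Δt · (5.84·3.52)/(5.84−3.52) ≈ 8.8607·Δt.
So d_K = 119.12, d_L = 27.56, d_M = 103.78 km.
Circle about each station: (x − 24.3)² + (y − 61.9)² = 119.12²; (x − 44.3)² + (y + 36.8)² = 27.56²; (x + 28.5)² + (y + 83.1)² = 103.78².
Subtracting the K equation from the L and M equations removes the quadratic terms:
40.0 x − 197.4 y = 12324.65
-105.6 x − 290.0 y = 6715.05
Solving the 2×2 system: x ≈ 69.3, y ≈ -48.4 km.
Check against K (with the unrounded x, y): √((x − 24.3)²+(y − 61.9)²) = 119.12 ≈ 119.12 km. ✓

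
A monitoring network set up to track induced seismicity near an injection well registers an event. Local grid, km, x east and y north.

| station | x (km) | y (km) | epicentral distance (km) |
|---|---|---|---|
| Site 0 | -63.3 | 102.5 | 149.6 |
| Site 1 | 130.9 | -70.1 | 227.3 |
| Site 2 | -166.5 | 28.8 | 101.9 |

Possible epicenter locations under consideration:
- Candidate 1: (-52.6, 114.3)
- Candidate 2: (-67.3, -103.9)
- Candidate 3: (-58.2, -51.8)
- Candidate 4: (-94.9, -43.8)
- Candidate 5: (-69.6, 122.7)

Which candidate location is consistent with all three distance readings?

Candidate 4

For each candidate, compare |candidate − station| to the reported distance:
Candidate 1: residuals Site 0 133.7, Site 1 32.8, Site 2 40.5 → max 133.7 km
Candidate 2: residuals Site 0 56.8, Site 1 26.2, Site 2 63.8 → max 63.8 km
Candidate 3: residuals Site 0 4.8, Site 1 37.3, Site 2 33.1 → max 37.3 km
Candidate 4: residuals Site 0 0.1, Site 1 0.0, Site 2 0.1 → max 0.1 km
Candidate 5: residuals Site 0 128.4, Site 1 50.9, Site 2 33.0 → max 128.4 km
Only Candidate 4 has all residuals ≈ 0.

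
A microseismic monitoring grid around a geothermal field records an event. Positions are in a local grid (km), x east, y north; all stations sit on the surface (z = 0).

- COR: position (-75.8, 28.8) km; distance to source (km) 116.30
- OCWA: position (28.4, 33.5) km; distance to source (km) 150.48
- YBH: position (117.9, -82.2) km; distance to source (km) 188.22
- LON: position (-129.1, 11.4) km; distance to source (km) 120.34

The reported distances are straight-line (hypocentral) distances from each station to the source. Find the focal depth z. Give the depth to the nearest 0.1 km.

depth ≈ 52.4 km

Each station gives a sphere (x−x_i)² + (y−y_i)² + z² = d_i² (stations at z=0).
Subtracting the COR sphere from OCWA and YBH: z² cancels, leaving linear equations in x and y:
208.4 x + 9.4 y = -13764.81
387.4 x − 222.0 y = -7818.91
Solving: x ≈ -62.703, y ≈ -74.200 km (keep extra digits for the depth step; rounded: -62.7, -74.2).
Then from the COR sphere: z² = 116.30² − (x + 75.8)² − (y − 28.8)² with x = -62.703, y = -74.200, so z ≈ 52.394 ≈ 52.4 km.
Check against LON (with the unrounded solution): distance 120.34 ≈ 120.34 km. ✓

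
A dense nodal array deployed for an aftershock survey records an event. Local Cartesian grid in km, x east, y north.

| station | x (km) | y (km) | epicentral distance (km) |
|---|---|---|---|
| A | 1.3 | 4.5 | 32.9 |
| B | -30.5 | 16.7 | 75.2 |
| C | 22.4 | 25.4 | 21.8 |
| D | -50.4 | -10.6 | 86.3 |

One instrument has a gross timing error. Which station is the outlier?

Solve using three stations at a time. Using A, C, D (subtract circle equations pairwise → linear system) gives (x, y) ≈ (34.1, 7.1).
Distances from that point to each station vs reported:
  A: calculated 32.9 vs reported 32.9 → residual 0.0 km
  B: calculated 65.3 vs reported 75.2 → residual 9.9 km
  C: calculated 21.7 vs reported 21.8 → residual 0.1 km
  D: calculated 86.3 vs reported 86.3 → residual 0.0 km
A, C, D are mutually consistent (residuals ≈ 0); B is off by 9.9 km.

B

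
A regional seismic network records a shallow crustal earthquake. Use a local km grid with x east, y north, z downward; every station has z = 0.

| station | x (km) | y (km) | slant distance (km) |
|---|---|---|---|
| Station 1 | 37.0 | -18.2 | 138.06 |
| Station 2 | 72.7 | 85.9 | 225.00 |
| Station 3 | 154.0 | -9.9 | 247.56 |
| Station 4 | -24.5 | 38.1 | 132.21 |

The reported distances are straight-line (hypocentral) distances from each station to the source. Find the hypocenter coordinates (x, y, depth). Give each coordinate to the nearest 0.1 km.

x ≈ -80.9 km, y ≈ -71.2 km, depth ≈ 48.5 km

Each station gives a sphere (x−x_i)² + (y−y_i)² + z² = d_i² (stations at z=0).
Subtracting the Station 1 sphere from Station 2 and Station 3: z² cancels, leaving linear equations in x and y:
71.4 x + 208.2 y = -20600.58
234.0 x + 16.6 y = -20111.62
Solving: x ≈ -80.896, y ≈ -71.204 km (keep extra digits for the depth step; rounded: -80.9, -71.2).
Then from the Station 1 sphere: z² = 138.06² − (x − 37.0)² − (y + 18.2)² with x = -80.896, y = -71.204, so z ≈ 48.494 ≈ 48.5 km.
Check against Station 4 (with the unrounded solution): distance 132.21 ≈ 132.21 km. ✓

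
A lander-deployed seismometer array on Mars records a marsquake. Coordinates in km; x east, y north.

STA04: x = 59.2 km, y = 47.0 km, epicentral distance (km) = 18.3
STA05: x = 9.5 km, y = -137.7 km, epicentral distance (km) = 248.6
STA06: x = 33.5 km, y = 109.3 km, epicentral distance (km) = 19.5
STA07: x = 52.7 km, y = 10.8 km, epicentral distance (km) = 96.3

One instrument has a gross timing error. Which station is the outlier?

Solve using three stations at a time. Using STA05, STA06, STA07 (subtract circle equations pairwise → linear system) gives (x, y) ≈ (52.8, 107.1).
Distances from that point to each station vs reported:
  STA04: calculated 60.4 vs reported 18.3 → residual 42.1 km
  STA05: calculated 248.6 vs reported 248.6 → residual 0.0 km
  STA06: calculated 19.5 vs reported 19.5 → residual 0.0 km
  STA07: calculated 96.3 vs reported 96.3 → residual 0.0 km
STA05, STA06, STA07 are mutually consistent (residuals ≈ 0); STA04 is off by 42.1 km.

STA04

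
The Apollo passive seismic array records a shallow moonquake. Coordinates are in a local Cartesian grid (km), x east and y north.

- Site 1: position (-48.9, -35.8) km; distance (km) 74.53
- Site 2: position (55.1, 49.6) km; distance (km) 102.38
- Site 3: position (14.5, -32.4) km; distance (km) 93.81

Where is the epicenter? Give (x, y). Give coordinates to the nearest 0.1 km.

Circle about each station: (x + 48.9)² + (y + 35.8)² = 74.53²; (x − 55.1)² + (y − 49.6)² = 102.38²; (x − 14.5)² + (y + 32.4)² = 93.81².
Subtracting pairs of circle equations eliminates x²+y² and gives linear equations (the radical axes):
208.0 x + 170.8 y = -3103.62
126.8 x + 6.8 y = -5658.44
Solving the 2×2 system: x ≈ -46.7, y ≈ 38.7 km.

(-46.7, 38.7)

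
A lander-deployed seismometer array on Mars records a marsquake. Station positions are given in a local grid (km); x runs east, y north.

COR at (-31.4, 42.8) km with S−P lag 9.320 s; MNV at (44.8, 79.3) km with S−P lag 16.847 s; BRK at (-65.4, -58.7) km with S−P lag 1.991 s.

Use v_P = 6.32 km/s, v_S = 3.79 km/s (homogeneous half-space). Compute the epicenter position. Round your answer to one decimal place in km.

Distance from S−P lag: d = Δt · v_P v_S / (v_P − v_S) = Δt · (6.32·3.79)/(6.32−3.79) ≈ 9.4675·Δt.
So d_COR = 88.24, d_MNV = 159.50, d_BRK = 18.85 km.
Circle about each station: (x + 31.4)² + (y − 42.8)² = 88.24²; (x − 44.8)² + (y − 79.3)² = 159.50²; (x + 65.4)² + (y + 58.7)² = 18.85².
Subtracting pairs of circle equations eliminates x²+y² and gives linear equations (the radical axes):
152.4 x + 73.0 y = -12176.22
-68.0 x − 203.0 y = 12336.03
Solving the 2×2 system: x ≈ -60.5, y ≈ -40.5 km.
Check against COR (with the unrounded x, y): √((x + 31.4)²+(y − 42.8)²) = 88.24 ≈ 88.24 km. ✓

-60.5 km east, -40.5 km north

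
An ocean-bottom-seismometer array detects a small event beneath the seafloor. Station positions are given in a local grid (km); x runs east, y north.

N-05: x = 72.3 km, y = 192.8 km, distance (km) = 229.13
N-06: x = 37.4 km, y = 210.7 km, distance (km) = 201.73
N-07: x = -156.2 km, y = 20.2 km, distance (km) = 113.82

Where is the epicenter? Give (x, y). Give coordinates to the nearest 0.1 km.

(-149.1, 133.8)

Circle about each station: (x − 72.3)² + (y − 192.8)² = 229.13²; (x − 37.4)² + (y − 210.7)² = 201.73²; (x + 156.2)² + (y − 20.2)² = 113.82².
Subtracting the N-05 equation from the N-06 and N-07 equations removes the quadratic terms:
-69.8 x + 35.8 y = 15199.68
-457.0 x − 345.2 y = 21952.91
Solving the 2×2 system: x ≈ -149.1, y ≈ 133.8 km.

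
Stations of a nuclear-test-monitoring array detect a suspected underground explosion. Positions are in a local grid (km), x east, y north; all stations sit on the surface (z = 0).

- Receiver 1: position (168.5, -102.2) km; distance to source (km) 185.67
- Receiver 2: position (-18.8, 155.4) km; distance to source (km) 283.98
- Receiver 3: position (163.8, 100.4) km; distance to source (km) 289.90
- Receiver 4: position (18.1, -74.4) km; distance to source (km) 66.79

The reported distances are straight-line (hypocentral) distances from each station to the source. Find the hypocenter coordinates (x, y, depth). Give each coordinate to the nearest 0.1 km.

(-13.7, -127.4, 25.3)

Each station gives a sphere (x−x_i)² + (y−y_i)² + z² = d_i² (stations at z=0).
Subtracting the Receiver 1 sphere from Receiver 2 and Receiver 3: z² cancels, leaving linear equations in x and y:
-374.6 x + 515.2 y = -60505.78
-9.4 x + 405.2 y = -51495.15
Solving: x ≈ -13.701, y ≈ -127.404 km (keep extra digits for the depth step; rounded: -13.7, -127.4).
Then from the Receiver 1 sphere: z² = 185.67² − (x − 168.5)² − (y + 102.2)² with x = -13.701, y = -127.404, so z ≈ 25.316 ≈ 25.3 km.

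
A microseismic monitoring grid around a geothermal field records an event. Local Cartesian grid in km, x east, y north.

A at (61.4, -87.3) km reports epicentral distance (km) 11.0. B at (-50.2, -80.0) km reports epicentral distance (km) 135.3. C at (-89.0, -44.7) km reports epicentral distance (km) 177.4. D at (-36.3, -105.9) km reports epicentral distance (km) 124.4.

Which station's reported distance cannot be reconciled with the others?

A

Solve using three stations at a time. Using B, C, D (subtract circle equations pairwise → linear system) gives (x, y) ≈ (85.2, -78.7).
Distances from that point to each station vs reported:
  A: calculated 25.3 vs reported 11.0 → residual 14.3 km
  B: calculated 135.4 vs reported 135.3 → residual 0.1 km
  C: calculated 177.5 vs reported 177.4 → residual 0.1 km
  D: calculated 124.5 vs reported 124.4 → residual 0.1 km
B, C, D are mutually consistent (residuals ≈ 0); A is off by 14.3 km.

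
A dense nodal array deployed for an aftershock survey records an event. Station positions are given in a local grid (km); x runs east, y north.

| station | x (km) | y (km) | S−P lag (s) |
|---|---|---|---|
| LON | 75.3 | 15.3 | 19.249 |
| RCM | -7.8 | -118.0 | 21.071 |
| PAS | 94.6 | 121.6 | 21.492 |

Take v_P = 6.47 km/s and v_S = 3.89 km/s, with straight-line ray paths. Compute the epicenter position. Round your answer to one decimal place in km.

Distance from S−P lag: d = Δt · v_P v_S / (v_P − v_S) = Δt · (6.47·3.89)/(6.47−3.89) ≈ 9.7552·Δt.
So d_LON = 187.78, d_RCM = 205.55, d_PAS = 209.66 km.
Circle about each station: (x − 75.3)² + (y − 15.3)² = 187.78²; (x + 7.8)² + (y + 118.0)² = 205.55²; (x − 94.6)² + (y − 121.6)² = 209.66².
Subtracting pairs of circle equations eliminates x²+y² and gives linear equations (the radical axes):
-166.2 x − 266.6 y = 1091.19
38.6 x + 212.6 y = 9135.55
Solving the 2×2 system: x ≈ -106.5, y ≈ 62.3 km.

(-106.5, 62.3)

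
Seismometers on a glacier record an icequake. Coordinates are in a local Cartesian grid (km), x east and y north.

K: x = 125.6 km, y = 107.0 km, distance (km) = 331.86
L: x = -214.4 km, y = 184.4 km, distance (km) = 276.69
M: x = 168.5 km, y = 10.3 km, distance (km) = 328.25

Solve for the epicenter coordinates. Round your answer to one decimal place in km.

Circle about each station: (x − 125.6)² + (y − 107.0)² = 331.86²; (x + 214.4)² + (y − 184.4)² = 276.69²; (x − 168.5)² + (y − 10.3)² = 328.25².
Subtracting pairs of circle equations eliminates x²+y² and gives linear equations (the radical axes):
-680.0 x + 154.8 y = 86320.06
85.8 x − 193.4 y = 3656.98
Solving the 2×2 system: x ≈ -146.0, y ≈ -83.7 km.

x ≈ -146.0 km, y ≈ -83.7 km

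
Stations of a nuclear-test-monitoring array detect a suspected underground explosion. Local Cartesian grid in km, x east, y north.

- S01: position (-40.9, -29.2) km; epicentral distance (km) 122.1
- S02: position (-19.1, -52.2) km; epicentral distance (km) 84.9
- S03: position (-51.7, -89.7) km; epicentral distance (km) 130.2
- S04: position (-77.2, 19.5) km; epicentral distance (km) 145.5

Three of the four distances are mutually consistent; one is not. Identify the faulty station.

Solve using three stations at a time. Using S02, S03, S04 (subtract circle equations pairwise → linear system) gives (x, y) ≈ (61.3, -25.1).
Distances from that point to each station vs reported:
  S01: calculated 102.2 vs reported 122.1 → residual 19.9 km
  S02: calculated 84.8 vs reported 84.9 → residual 0.1 km
  S03: calculated 130.1 vs reported 130.2 → residual 0.1 km
  S04: calculated 145.5 vs reported 145.5 → residual 0.0 km
S02, S03, S04 are mutually consistent (residuals ≈ 0); S01 is off by 19.9 km.

S01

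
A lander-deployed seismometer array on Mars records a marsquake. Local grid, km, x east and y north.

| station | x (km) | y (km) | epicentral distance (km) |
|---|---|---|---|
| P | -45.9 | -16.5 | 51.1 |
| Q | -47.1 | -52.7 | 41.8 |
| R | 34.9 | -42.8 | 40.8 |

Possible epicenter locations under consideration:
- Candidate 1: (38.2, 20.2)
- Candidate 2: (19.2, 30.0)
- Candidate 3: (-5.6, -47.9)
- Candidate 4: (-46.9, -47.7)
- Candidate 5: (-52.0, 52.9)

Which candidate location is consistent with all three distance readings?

Candidate 3

For each candidate, compare |candidate − station| to the reported distance:
Candidate 1: residuals P 40.7, Q 70.4, R 22.3 → max 70.4 km
Candidate 2: residuals P 28.9, Q 64.2, R 33.7 → max 64.2 km
Candidate 3: residuals P 0.0, Q 0.0, R 0.0 → max 0.0 km
Candidate 4: residuals P 19.9, Q 36.8, R 41.1 → max 41.1 km
Candidate 5: residuals P 18.6, Q 63.9, R 88.5 → max 88.5 km
Only Candidate 3 has all residuals ≈ 0.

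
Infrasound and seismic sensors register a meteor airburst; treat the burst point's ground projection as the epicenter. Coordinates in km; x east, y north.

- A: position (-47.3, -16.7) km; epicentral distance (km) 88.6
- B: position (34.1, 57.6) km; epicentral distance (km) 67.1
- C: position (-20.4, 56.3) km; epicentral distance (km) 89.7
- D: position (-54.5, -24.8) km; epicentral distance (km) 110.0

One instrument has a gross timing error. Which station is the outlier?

Solve using three stations at a time. Using A, B, C (subtract circle equations pairwise → linear system) gives (x, y) ≈ (40.9, -9.1).
Distances from that point to each station vs reported:
  A: calculated 88.6 vs reported 88.6 → residual 0.0 km
  B: calculated 67.1 vs reported 67.1 → residual 0.0 km
  C: calculated 89.7 vs reported 89.7 → residual 0.0 km
  D: calculated 96.7 vs reported 110.0 → residual 13.3 km
A, B, C are mutually consistent (residuals ≈ 0); D is off by 13.3 km.

D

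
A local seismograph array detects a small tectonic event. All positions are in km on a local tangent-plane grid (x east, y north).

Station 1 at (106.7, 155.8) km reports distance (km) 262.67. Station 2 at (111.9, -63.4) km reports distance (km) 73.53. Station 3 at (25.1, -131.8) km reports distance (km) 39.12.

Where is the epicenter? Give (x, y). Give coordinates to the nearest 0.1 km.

Circle about each station: (x − 106.7)² + (y − 155.8)² = 262.67²; (x − 111.9)² + (y + 63.4)² = 73.53²; (x − 25.1)² + (y + 131.8)² = 39.12².
Subtracting pairs of circle equations eliminates x²+y² and gives linear equations (the radical axes):
10.4 x − 438.4 y = 44471.51
-163.2 x − 575.2 y = 49807.87
Solving the 2×2 system: x ≈ 48.3, y ≈ -100.3 km.
Check against Station 1 (with the unrounded x, y): √((x − 106.7)²+(y − 155.8)²) = 262.67 ≈ 262.67 km. ✓

x ≈ 48.3 km, y ≈ -100.3 km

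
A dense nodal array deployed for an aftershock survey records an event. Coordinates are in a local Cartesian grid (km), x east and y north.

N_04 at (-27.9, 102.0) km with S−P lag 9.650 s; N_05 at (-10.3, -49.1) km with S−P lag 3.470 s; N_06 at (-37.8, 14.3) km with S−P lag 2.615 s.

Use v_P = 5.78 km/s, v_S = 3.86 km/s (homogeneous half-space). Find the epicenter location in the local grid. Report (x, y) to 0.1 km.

-19.3 km east, -9.8 km north

Distance from S−P lag: d = Δt · v_P v_S / (v_P − v_S) = Δt · (5.78·3.86)/(5.78−3.86) ≈ 11.6202·Δt.
So d_N_04 = 112.14, d_N_05 = 40.32, d_N_06 = 30.39 km.
Circle about each station: (x + 27.9)² + (y − 102.0)² = 112.14²; (x + 10.3)² + (y + 49.1)² = 40.32²; (x + 37.8)² + (y − 14.3)² = 30.39².
Subtracting pairs of circle equations eliminates x²+y² and gives linear equations (the radical axes):
35.2 x − 302.2 y = 2284.17
-19.8 x − 175.4 y = 2102.75
Solving the 2×2 system: x ≈ -19.3, y ≈ -9.8 km.
Check against N_04 (with the unrounded x, y): √((x + 27.9)²+(y − 102.0)²) = 112.14 ≈ 112.14 km. ✓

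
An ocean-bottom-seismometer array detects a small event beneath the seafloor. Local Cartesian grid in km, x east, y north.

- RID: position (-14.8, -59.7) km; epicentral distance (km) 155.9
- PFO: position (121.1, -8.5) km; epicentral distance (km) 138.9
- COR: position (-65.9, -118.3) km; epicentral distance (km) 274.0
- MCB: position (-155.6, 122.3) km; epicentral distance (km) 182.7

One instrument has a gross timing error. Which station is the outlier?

Solve using three stations at a time. Using RID, PFO, MCB (subtract circle equations pairwise → linear system) gives (x, y) ≈ (24.4, 91.2).
Distances from that point to each station vs reported:
  RID: calculated 155.9 vs reported 155.9 → residual 0.0 km
  PFO: calculated 138.9 vs reported 138.9 → residual 0.0 km
  COR: calculated 228.1 vs reported 274.0 → residual 45.9 km
  MCB: calculated 182.7 vs reported 182.7 → residual 0.0 km
RID, PFO, MCB are mutually consistent (residuals ≈ 0); COR is off by 45.9 km.

COR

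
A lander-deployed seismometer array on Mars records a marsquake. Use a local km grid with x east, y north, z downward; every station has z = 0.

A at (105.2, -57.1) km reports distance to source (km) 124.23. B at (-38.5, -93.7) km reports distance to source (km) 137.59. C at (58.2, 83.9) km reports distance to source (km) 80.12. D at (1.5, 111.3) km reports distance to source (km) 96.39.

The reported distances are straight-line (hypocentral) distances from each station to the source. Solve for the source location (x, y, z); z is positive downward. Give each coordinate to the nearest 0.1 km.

(20.0, 24.8, 38.3)

Each station gives a sphere (x−x_i)² + (y−y_i)² + z² = d_i² (stations at z=0).
Subtracting the A sphere from B and C: z² cancels, leaving linear equations in x and y:
-287.4 x − 73.2 y = -7563.43
-94.0 x + 282.0 y = 5112.88
Solving: x ≈ 20.001, y ≈ 24.798 km (keep extra digits for the depth step; rounded: 20.0, 24.8).
Then from the A sphere: z² = 124.23² − (x − 105.2)² − (y + 57.1)² with x = 20.001, y = 24.798, so z ≈ 38.301 ≈ 38.3 km.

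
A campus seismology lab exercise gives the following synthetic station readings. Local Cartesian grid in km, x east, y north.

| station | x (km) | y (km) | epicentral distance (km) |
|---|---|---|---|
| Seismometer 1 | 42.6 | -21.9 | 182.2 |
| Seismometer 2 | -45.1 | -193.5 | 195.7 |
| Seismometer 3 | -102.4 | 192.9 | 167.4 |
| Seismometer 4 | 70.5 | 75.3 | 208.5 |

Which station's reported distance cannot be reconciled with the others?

Solve using three stations at a time. Using Seismometer 1, Seismometer 3, Seismometer 4 (subtract circle equations pairwise → linear system) gives (x, y) ≈ (-132.7, 28.2).
Distances from that point to each station vs reported:
  Seismometer 1: calculated 182.3 vs reported 182.2 → residual 0.1 km
  Seismometer 2: calculated 238.3 vs reported 195.7 → residual 42.6 km
  Seismometer 3: calculated 167.5 vs reported 167.4 → residual 0.1 km
  Seismometer 4: calculated 208.6 vs reported 208.5 → residual 0.1 km
Seismometer 1, Seismometer 3, Seismometer 4 are mutually consistent (residuals ≈ 0); Seismometer 2 is off by 42.6 km.

Seismometer 2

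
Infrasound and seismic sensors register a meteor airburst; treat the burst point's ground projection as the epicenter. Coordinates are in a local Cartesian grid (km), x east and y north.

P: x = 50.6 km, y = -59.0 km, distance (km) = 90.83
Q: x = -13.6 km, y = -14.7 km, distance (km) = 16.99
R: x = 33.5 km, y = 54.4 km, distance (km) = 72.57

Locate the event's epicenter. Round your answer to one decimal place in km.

Circle about each station: (x − 50.6)² + (y + 59.0)² = 90.83²; (x + 13.6)² + (y + 14.7)² = 16.99²; (x − 33.5)² + (y − 54.4)² = 72.57².
Subtracting the P equation from the Q and R equations removes the quadratic terms:
-128.4 x + 88.6 y = 2321.12
-34.2 x + 226.8 y = 1023.93
Solving the 2×2 system: x ≈ -16.7, y ≈ 2.0 km.
Check against P (with the unrounded x, y): √((x − 50.6)²+(y + 59.0)²) = 90.83 ≈ 90.83 km. ✓

(-16.7, 2.0)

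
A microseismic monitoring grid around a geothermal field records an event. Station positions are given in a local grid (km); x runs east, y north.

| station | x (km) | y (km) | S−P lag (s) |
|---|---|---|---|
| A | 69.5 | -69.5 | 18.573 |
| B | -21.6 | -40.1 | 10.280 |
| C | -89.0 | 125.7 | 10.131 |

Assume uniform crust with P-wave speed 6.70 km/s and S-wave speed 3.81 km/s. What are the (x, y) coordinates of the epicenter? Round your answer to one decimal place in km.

(-45.5, 47.5)

Distance from S−P lag: d = Δt · v_P v_S / (v_P − v_S) = Δt · (6.70·3.81)/(6.70−3.81) ≈ 8.8329·Δt.
So d_A = 164.05, d_B = 90.80, d_C = 89.49 km.
Circle about each station: (x − 69.5)² + (y + 69.5)² = 164.05²; (x + 21.6)² + (y + 40.1)² = 90.80²; (x + 89.0)² + (y − 125.7)² = 89.49².
Subtracting pairs of circle equations eliminates x²+y² and gives linear equations (the radical axes):
-182.2 x + 58.8 y = 11081.83
-317.0 x + 390.4 y = 32964.93
Solving the 2×2 system: x ≈ -45.5, y ≈ 47.5 km.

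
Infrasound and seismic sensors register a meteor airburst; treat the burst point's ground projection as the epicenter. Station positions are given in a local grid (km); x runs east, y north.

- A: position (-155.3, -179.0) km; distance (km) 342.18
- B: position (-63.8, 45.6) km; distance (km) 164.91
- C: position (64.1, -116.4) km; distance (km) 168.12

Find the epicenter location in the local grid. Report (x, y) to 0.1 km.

Circle about each station: (x + 155.3)² + (y + 179.0)² = 342.18²; (x + 63.8)² + (y − 45.6)² = 164.91²; (x − 64.1)² + (y + 116.4)² = 168.12².
Subtracting the A equation from the B and C equations removes the quadratic terms:
183.0 x + 449.2 y = 39882.55
438.8 x + 125.2 y = 50321.50
Solving the 2×2 system: x ≈ 101.1, y ≈ 47.6 km.
Check against A (with the unrounded x, y): √((x + 155.3)²+(y + 179.0)²) = 342.18 ≈ 342.18 km. ✓

x ≈ 101.1 km, y ≈ 47.6 km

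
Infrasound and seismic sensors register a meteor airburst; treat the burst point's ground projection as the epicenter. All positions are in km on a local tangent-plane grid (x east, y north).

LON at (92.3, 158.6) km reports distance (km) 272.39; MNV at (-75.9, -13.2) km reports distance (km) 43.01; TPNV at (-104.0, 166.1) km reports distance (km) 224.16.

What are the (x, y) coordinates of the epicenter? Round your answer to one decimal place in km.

Circle about each station: (x − 92.3)² + (y − 158.6)² = 272.39²; (x + 75.9)² + (y + 13.2)² = 43.01²; (x + 104.0)² + (y − 166.1)² = 224.16².
Subtracting the LON equation from the MNV and TPNV equations removes the quadratic terms:
-336.4 x − 343.6 y = 44608.25
-392.6 x + 15.0 y = 28680.57
Solving the 2×2 system: x ≈ -75.2, y ≈ -56.2 km.

-75.2 km east, -56.2 km north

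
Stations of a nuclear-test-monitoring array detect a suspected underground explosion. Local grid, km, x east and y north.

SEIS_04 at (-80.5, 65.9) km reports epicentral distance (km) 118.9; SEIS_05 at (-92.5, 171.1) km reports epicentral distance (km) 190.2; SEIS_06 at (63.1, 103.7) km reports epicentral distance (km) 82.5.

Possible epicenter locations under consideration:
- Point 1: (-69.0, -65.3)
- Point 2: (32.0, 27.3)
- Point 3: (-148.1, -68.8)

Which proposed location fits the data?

Point 2

For each candidate, compare |candidate − station| to the reported distance:
Point 1: residuals SEIS_04 12.8, SEIS_05 47.4, SEIS_06 132.0 → max 132.0 km
Point 2: residuals SEIS_04 0.0, SEIS_05 0.0, SEIS_06 0.0 → max 0.0 km
Point 3: residuals SEIS_04 31.8, SEIS_05 56.1, SEIS_06 190.2 → max 190.2 km
Only Point 2 has all residuals ≈ 0.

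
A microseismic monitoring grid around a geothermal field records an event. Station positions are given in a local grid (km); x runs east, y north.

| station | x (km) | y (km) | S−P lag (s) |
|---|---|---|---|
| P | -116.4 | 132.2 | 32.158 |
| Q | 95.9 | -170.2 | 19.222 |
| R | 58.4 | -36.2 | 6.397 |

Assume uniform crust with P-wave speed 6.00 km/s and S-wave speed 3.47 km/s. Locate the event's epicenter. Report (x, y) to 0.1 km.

x ≈ 105.3 km, y ≈ -12.3 km

Distance from S−P lag: d = Δt · v_P v_S / (v_P − v_S) = Δt · (6.00·3.47)/(6.00−3.47) ≈ 8.2292·Δt.
So d_P = 264.64, d_Q = 158.18, d_R = 52.64 km.
Circle about each station: (x + 116.4)² + (y − 132.2)² = 264.64²; (x − 95.9)² + (y + 170.2)² = 158.18²; (x − 58.4)² + (y + 36.2)² = 52.64².
Subtracting pairs of circle equations eliminates x²+y² and gives linear equations (the radical axes):
424.6 x − 604.8 y = 52152.47
349.6 x − 336.8 y = 40958.56
Solving the 2×2 system: x ≈ 105.3, y ≈ -12.3 km.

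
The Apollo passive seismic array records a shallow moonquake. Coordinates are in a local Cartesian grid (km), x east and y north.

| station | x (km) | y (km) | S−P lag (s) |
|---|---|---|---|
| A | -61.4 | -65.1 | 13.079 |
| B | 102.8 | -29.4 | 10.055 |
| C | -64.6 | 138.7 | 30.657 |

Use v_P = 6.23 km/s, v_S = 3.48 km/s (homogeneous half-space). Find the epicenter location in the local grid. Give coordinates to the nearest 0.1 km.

40.8 km east, -78.8 km north

Distance from S−P lag: d = Δt · v_P v_S / (v_P − v_S) = Δt · (6.23·3.48)/(6.23−3.48) ≈ 7.8838·Δt.
So d_A = 103.11, d_B = 79.27, d_C = 241.69 km.
Circle about each station: (x + 61.4)² + (y + 65.1)² = 103.11²; (x − 102.8)² + (y + 29.4)² = 79.27²; (x + 64.6)² + (y − 138.7)² = 241.69².
Subtracting the A equation from the B and C equations removes the quadratic terms:
328.4 x + 71.4 y = 7772.17
-6.4 x + 407.6 y = -32379.50
Solving the 2×2 system: x ≈ 40.8, y ≈ -78.8 km.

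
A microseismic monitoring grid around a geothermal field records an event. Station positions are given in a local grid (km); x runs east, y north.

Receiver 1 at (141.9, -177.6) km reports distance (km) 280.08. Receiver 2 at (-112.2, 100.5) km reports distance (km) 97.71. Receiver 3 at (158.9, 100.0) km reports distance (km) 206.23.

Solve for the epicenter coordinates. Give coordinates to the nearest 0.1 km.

x ≈ -37.6 km, y ≈ 37.4 km

Circle about each station: (x − 141.9)² + (y + 177.6)² = 280.08²; (x + 112.2)² + (y − 100.5)² = 97.71²; (x − 158.9)² + (y − 100.0)² = 206.23².
Subtracting the Receiver 1 equation from the Receiver 2 and Receiver 3 equations removes the quadratic terms:
-508.2 x + 556.2 y = 39909.28
34.0 x + 555.2 y = 19485.83
Solving the 2×2 system: x ≈ -37.6, y ≈ 37.4 km.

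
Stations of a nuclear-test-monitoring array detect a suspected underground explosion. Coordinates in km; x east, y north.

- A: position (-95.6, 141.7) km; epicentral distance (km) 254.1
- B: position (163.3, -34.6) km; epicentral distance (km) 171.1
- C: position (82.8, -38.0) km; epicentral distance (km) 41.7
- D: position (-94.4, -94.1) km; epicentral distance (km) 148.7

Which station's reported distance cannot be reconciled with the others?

B

Solve using three stations at a time. Using A, C, D (subtract circle equations pairwise → linear system) gives (x, y) ≈ (51.5, -65.5).
Distances from that point to each station vs reported:
  A: calculated 254.1 vs reported 254.1 → residual 0.0 km
  B: calculated 116.0 vs reported 171.1 → residual 55.1 km
  C: calculated 41.6 vs reported 41.7 → residual 0.1 km
  D: calculated 148.7 vs reported 148.7 → residual 0.0 km
A, C, D are mutually consistent (residuals ≈ 0); B is off by 55.1 km.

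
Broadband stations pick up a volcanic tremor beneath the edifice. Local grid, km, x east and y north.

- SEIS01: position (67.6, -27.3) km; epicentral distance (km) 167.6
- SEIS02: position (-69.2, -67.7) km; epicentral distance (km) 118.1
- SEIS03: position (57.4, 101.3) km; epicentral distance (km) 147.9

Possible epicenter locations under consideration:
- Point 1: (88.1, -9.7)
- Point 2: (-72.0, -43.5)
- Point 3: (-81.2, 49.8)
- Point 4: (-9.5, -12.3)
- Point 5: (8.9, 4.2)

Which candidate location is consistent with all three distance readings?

For each candidate, compare |candidate − station| to the reported distance:
Point 1: residuals SEIS01 140.6, SEIS02 49.6, SEIS03 32.7 → max 140.6 km
Point 2: residuals SEIS01 27.1, SEIS02 93.7, SEIS03 46.3 → max 93.7 km
Point 3: residuals SEIS01 0.0, SEIS02 0.0, SEIS03 0.0 → max 0.0 km
Point 4: residuals SEIS01 89.1, SEIS02 36.7, SEIS03 16.1 → max 89.1 km
Point 5: residuals SEIS01 101.0, SEIS02 11.9, SEIS03 39.4 → max 101.0 km
Only Point 3 has all residuals ≈ 0.

Point 3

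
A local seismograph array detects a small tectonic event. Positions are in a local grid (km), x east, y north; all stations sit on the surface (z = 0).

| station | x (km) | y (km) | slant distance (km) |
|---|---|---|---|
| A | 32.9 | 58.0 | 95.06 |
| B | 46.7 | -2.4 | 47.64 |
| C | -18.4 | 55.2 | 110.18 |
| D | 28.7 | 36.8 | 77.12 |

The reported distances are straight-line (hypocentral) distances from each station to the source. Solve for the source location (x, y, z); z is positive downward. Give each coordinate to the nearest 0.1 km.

Each station gives a sphere (x−x_i)² + (y−y_i)² + z² = d_i² (stations at z=0).
Subtracting the A sphere from B and C: z² cancels, leaving linear equations in x and y:
27.6 x − 120.8 y = 4507.07
-102.6 x − 5.6 y = -4164.04
Solving: x ≈ 42.097, y ≈ -27.692 km (keep extra digits for the depth step; rounded: 42.1, -27.7).
Then from the A sphere: z² = 95.06² − (x − 32.9)² − (y − 58.0)² with x = 42.097, y = -27.692, so z ≈ 40.109 ≈ 40.1 km.
Check against D (with the unrounded solution): distance 77.12 ≈ 77.12 km. ✓

(42.1, -27.7, 40.1)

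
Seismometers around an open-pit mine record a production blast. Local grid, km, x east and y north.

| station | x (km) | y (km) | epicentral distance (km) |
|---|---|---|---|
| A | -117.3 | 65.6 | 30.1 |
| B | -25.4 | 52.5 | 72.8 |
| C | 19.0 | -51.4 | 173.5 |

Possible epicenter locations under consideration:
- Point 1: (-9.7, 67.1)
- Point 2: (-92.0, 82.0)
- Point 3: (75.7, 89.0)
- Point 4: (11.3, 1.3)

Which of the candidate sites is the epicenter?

For each candidate, compare |candidate − station| to the reported distance:
Point 1: residuals A 77.5, B 51.4, C 51.6 → max 77.5 km
Point 2: residuals A 0.1, B 0.0, C 0.0 → max 0.1 km
Point 3: residuals A 164.3, B 34.7, C 22.1 → max 164.3 km
Point 4: residuals A 113.7, B 9.8, C 120.2 → max 120.2 km
Only Point 2 has all residuals ≈ 0.

Point 2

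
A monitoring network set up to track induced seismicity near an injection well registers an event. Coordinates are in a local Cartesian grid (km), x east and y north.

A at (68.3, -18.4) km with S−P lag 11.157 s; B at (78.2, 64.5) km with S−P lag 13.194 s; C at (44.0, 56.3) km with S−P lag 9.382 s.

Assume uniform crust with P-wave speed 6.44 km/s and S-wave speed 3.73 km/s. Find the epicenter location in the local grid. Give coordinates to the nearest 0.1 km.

Distance from S−P lag: d = Δt · v_P v_S / (v_P − v_S) = Δt · (6.44·3.73)/(6.44−3.73) ≈ 8.8639·Δt.
So d_A = 98.89, d_B = 116.95, d_C = 83.16 km.
Circle about each station: (x − 68.3)² + (y + 18.4)² = 98.89²; (x − 78.2)² + (y − 64.5)² = 116.95²; (x − 44.0)² + (y − 56.3)² = 83.16².
Subtracting the A equation from the B and C equations removes the quadratic terms:
19.8 x + 165.8 y = 1373.97
-48.6 x + 149.4 y = 2965.89
Solving the 2×2 system: x ≈ -26.0, y ≈ 11.4 km.

-26.0 km east, 11.4 km north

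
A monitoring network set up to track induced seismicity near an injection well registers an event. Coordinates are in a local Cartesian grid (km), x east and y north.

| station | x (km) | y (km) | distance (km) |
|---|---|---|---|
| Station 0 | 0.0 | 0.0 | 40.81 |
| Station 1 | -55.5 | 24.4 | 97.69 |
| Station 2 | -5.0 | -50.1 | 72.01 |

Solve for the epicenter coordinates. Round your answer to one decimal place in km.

(40.4, 5.8)

Circle about each station: x² + y² = 40.81²; (x + 55.5)² + (y − 24.4)² = 97.69²; (x + 5.0)² + (y + 50.1)² = 72.01².
Subtracting the Station 0 equation from the Station 1 and Station 2 equations removes the quadratic terms:
-111.0 x + 48.8 y = -4202.27
-10.0 x − 100.2 y = -984.97
Solving the 2×2 system: x ≈ 40.4, y ≈ 5.8 km.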